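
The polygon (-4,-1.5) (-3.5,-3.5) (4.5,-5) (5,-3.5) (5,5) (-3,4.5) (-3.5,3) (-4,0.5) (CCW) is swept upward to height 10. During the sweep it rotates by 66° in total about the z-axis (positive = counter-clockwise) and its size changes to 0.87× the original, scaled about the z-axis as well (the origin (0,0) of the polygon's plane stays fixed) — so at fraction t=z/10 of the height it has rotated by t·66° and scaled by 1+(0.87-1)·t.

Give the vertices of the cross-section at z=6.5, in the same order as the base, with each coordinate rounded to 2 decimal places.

t = z/height = 6.5/10 = 0.65
s = 1 + (scale-1)·z/height = 1 + (0.87-1)·6.5/10 = 0.915500
θ = twist·z/height = 66°·6.5/10 = 42.9000° = 0.748746 rad
cos θ = 0.732543, sin θ = 0.680721 (intermediates below are computed at full precision and shown rounded to 5 d.p.)
v1: (-4,-1.5) → rotate → (-1.90909,-3.82170) → ×s → (-1.74777,-3.49876) → (-1.75,-3.50)
v2: (-3.5,-3.5) → rotate → (-0.18138,-4.94642) → ×s → (-0.16605,-4.52845) → (-0.17,-4.53)
v3: (4.5,-5) → rotate → (6.70005,-0.59947) → ×s → (6.13389,-0.54882) → (6.13,-0.55)
v4: (5,-3.5) → rotate → (6.04524,0.83970) → ×s → (5.53441,0.76875) → (5.53,0.77)
v5: (5,5) → rotate → (0.25911,7.06632) → ×s → (0.23722,6.46921) → (0.24,6.47)
v6: (-3,4.5) → rotate → (-5.26087,1.25428) → ×s → (-4.81633,1.14829) → (-4.82,1.15)
v7: (-3.5,3) → rotate → (-4.60606,-0.18489) → ×s → (-4.21685,-0.16927) → (-4.22,-0.17)
v8: (-4,0.5) → rotate → (-3.27053,-2.35661) → ×s → (-2.99417,-2.15748) → (-2.99,-2.16)

Cross-section at z=6.5: (-1.75,-3.50) (-0.17,-4.53) (6.13,-0.55) (5.53,0.77) (0.24,6.47) (-4.82,1.15) (-4.22,-0.17) (-2.99,-2.16)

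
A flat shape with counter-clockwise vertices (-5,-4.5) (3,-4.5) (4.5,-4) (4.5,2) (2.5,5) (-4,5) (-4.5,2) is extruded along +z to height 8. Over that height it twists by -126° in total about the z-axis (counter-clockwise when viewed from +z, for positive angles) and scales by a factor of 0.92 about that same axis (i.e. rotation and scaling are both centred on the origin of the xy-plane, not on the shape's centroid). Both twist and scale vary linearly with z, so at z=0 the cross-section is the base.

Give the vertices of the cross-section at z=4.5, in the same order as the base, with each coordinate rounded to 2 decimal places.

Cross-section at z=4.5: (-5.62,3.10) (-3.12,-4.11) (-2.20,-5.31) (3.21,-3.43) (5.29,-0.69) (3.26,5.17) (0.40,4.69)

t = z/height = 4.5/8 = 0.5625
s = 1 + (scale-1)·z/height = 1 + (0.92-1)·4.5/8 = 0.955000
θ = twist·z/height = -126°·4.5/8 = -70.8750° = -1.237002 rad
cos θ = 0.327630, sin θ = -0.944806 (intermediates below are computed at full precision and shown rounded to 5 d.p.)
v1: (-5,-4.5) → rotate → (-5.88978,3.24969) → ×s → (-5.62474,3.10346) → (-5.62,3.10)
v2: (3,-4.5) → rotate → (-3.26874,-4.30875) → ×s → (-3.12164,-4.11486) → (-3.12,-4.11)
v3: (4.5,-4) → rotate → (-2.30489,-5.56215) → ×s → (-2.20117,-5.31185) → (-2.20,-5.31)
v4: (4.5,2) → rotate → (3.36395,-3.59637) → ×s → (3.21257,-3.43453) → (3.21,-3.43)
v5: (2.5,5) → rotate → (5.54311,-0.72386) → ×s → (5.29367,-0.69129) → (5.29,-0.69)
v6: (-4,5) → rotate → (3.41351,5.41738) → ×s → (3.25990,5.17359) → (3.26,5.17)
v7: (-4.5,2) → rotate → (0.41528,4.90689) → ×s → (0.39659,4.68608) → (0.40,4.69)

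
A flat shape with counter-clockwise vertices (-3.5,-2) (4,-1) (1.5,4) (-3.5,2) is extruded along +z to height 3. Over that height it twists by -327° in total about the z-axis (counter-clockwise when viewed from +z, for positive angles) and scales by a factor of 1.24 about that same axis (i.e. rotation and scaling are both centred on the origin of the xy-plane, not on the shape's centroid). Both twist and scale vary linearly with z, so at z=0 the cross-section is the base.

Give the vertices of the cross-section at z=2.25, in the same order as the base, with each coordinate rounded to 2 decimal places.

t = z/height = 2.25/3 = 0.75
s = 1 + (scale-1)·z/height = 1 + (1.24-1)·2.25/3 = 1.180000
θ = twist·z/height = -327°·2.25/3 = -245.2500° = -4.280420 rad
cos θ = -0.418660, sin θ = 0.908143 (intermediates below are computed at full precision and shown rounded to 5 d.p.)
v1: (-3.5,-2) → rotate → (3.28160,-2.34118) → ×s → (3.87228,-2.76259) → (3.87,-2.76)
v2: (4,-1) → rotate → (-0.76650,4.05123) → ×s → (-0.90447,4.78045) → (-0.90,4.78)
v3: (1.5,4) → rotate → (-4.26056,-0.31242) → ×s → (-5.02746,-0.36866) → (-5.03,-0.37)
v4: (-3.5,2) → rotate → (-0.35098,-4.01582) → ×s → (-0.41415,-4.73867) → (-0.41,-4.74)

Cross-section at z=2.25: (3.87,-2.76) (-0.90,4.78) (-5.03,-0.37) (-0.41,-4.74)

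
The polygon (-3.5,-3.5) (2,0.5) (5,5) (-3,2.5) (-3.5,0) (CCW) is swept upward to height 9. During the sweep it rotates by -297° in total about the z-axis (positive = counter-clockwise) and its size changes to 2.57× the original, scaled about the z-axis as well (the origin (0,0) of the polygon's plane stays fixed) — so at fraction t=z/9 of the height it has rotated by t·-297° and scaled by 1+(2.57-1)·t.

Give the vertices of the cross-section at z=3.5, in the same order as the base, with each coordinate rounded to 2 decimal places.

t = z/height = 3.5/9 = 0.388889
s = 1 + (scale-1)·z/height = 1 + (2.57-1)·3.5/9 = 1.610556
θ = twist·z/height = -297°·3.5/9 = -115.5000° = -2.015855 rad
cos θ = -0.430511, sin θ = -0.902585 (intermediates below are computed at full precision and shown rounded to 5 d.p.)
v1: (-3.5,-3.5) → rotate → (-1.65226,4.66584) → ×s → (-2.66106,7.51459) → (-2.66,7.51)
v2: (2,0.5) → rotate → (-0.40973,-2.02043) → ×s → (-0.65989,-3.25401) → (-0.66,-3.25)
v3: (5,5) → rotate → (2.36037,-6.66548) → ×s → (3.80151,-10.73513) → (3.80,-10.74)
v4: (-3,2.5) → rotate → (3.54800,1.63148) → ×s → (5.71425,2.62759) → (5.71,2.63)
v5: (-3.5,0) → rotate → (1.50679,3.15905) → ×s → (2.42677,5.08782) → (2.43,5.09)

Cross-section at z=3.5: (-2.66,7.51) (-0.66,-3.25) (3.80,-10.74) (5.71,2.63) (2.43,5.09)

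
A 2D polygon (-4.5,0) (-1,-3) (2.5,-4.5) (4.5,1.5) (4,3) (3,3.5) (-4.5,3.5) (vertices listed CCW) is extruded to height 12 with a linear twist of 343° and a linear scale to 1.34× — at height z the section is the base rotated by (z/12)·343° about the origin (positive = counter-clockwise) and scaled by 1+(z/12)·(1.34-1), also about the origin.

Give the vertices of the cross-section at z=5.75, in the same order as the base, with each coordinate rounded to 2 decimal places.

t = z/height = 5.75/12 = 0.479167
s = 1 + (scale-1)·z/height = 1 + (1.34-1)·5.75/12 = 1.162917
θ = twist·z/height = 343°·5.75/12 = 164.3542° = 2.868521 rad
cos θ = -0.962947, sin θ = 0.269690 (intermediates below are computed at full precision and shown rounded to 5 d.p.)
v1: (-4.5,0) → rotate → (4.33326,-1.21361) → ×s → (5.03922,-1.41132) → (5.04,-1.41)
v2: (-1,-3) → rotate → (1.77202,2.61915) → ×s → (2.06071,3.04585) → (2.06,3.05)
v3: (2.5,-4.5) → rotate → (-1.19376,5.00749) → ×s → (-1.38825,5.82329) → (-1.39,5.82)
v4: (4.5,1.5) → rotate → (-4.73780,-0.23081) → ×s → (-5.50966,-0.26842) → (-5.51,-0.27)
v5: (4,3) → rotate → (-4.66086,-1.81008) → ×s → (-5.42019,-2.10497) → (-5.42,-2.10)
v6: (3,3.5) → rotate → (-3.83276,-2.56124) → ×s → (-4.45718,-2.97851) → (-4.46,-2.98)
v7: (-4.5,3.5) → rotate → (3.38935,-4.58392) → ×s → (3.94153,-5.33072) → (3.94,-5.33)

Cross-section at z=5.75: (5.04,-1.41) (2.06,3.05) (-1.39,5.82) (-5.51,-0.27) (-5.42,-2.10) (-4.46,-2.98) (3.94,-5.33)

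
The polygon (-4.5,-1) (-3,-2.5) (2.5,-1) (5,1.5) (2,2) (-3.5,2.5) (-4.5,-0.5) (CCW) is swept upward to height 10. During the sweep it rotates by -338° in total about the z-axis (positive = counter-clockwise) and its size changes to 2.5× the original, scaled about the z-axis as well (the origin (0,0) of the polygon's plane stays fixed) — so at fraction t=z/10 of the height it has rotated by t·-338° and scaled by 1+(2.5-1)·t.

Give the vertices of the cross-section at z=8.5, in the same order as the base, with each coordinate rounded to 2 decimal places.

Cross-section at z=8.5: (-0.87,-10.45) (3.40,-8.21) (3.86,4.75) (0.12,11.88) (-2.99,5.70) (-7.80,-5.91) (-1.96,-10.11)

t = z/height = 8.5/10 = 0.85
s = 1 + (scale-1)·z/height = 1 + (2.5-1)·8.5/10 = 2.275000
θ = twist·z/height = -338°·8.5/10 = -287.3000° = -5.014331 rad
cos θ = 0.297375, sin θ = 0.954761 (intermediates below are computed at full precision and shown rounded to 5 d.p.)
v1: (-4.5,-1) → rotate → (-0.38343,-4.59380) → ×s → (-0.87229,-10.45089) → (-0.87,-10.45)
v2: (-3,-2.5) → rotate → (1.49478,-3.60772) → ×s → (3.40062,-8.20756) → (3.40,-8.21)
v3: (2.5,-1) → rotate → (1.69820,2.08953) → ×s → (3.86340,4.75367) → (3.86,4.75)
v4: (5,1.5) → rotate → (0.05473,5.21987) → ×s → (0.12452,11.87520) → (0.12,11.88)
v5: (2,2) → rotate → (-1.31477,2.50427) → ×s → (-2.99111,5.69722) → (-2.99,5.70)
v6: (-3.5,2.5) → rotate → (-3.42771,-2.59823) → ×s → (-7.79805,-5.91096) → (-7.80,-5.91)
v7: (-4.5,-0.5) → rotate → (-0.86081,-4.44511) → ×s → (-1.95833,-10.11263) → (-1.96,-10.11)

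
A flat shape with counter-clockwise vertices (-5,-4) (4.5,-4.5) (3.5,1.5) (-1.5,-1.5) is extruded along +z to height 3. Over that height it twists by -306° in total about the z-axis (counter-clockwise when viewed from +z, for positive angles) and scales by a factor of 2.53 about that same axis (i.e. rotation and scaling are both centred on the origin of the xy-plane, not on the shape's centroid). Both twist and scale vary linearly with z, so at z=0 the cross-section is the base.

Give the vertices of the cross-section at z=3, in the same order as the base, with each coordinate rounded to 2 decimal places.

Cross-section at z=3: (0.75,-16.18) (15.90,2.52) (2.13,9.39) (0.84,-5.30)

t = z/height = 3/3 = 1
s = 1 + (scale-1)·z/height = 1 + (2.53-1)·3/3 = 2.530000
θ = twist·z/height = -306°·3/3 = -306.0000° = -5.340708 rad
cos θ = 0.587785, sin θ = 0.809017 (intermediates below are computed at full precision and shown rounded to 5 d.p.)
v1: (-5,-4) → rotate → (0.29714,-6.39623) → ×s → (0.75177,-16.18245) → (0.75,-16.18)
v2: (4.5,-4.5) → rotate → (6.28561,0.99554) → ×s → (15.90259,2.51872) → (15.90,2.52)
v3: (3.5,1.5) → rotate → (0.84372,3.71324) → ×s → (2.13462,9.39449) → (2.13,9.39)
v4: (-1.5,-1.5) → rotate → (0.33185,-2.09520) → ×s → (0.83957,-5.30086) → (0.84,-5.30)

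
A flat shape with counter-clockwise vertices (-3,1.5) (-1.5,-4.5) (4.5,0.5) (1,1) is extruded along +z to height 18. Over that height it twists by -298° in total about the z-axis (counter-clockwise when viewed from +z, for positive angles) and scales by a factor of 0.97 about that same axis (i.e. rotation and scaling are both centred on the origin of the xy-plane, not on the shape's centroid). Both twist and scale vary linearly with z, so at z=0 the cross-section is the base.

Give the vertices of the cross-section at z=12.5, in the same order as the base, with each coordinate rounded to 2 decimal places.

t = z/height = 12.5/18 = 0.694444
s = 1 + (scale-1)·z/height = 1 + (0.97-1)·12.5/18 = 0.979167
θ = twist·z/height = -298°·12.5/18 = -206.9444° = -3.611862 rad
cos θ = -0.891446, sin θ = 0.453126 (intermediates below are computed at full precision and shown rounded to 5 d.p.)
v1: (-3,1.5) → rotate → (1.99465,-2.69655) → ×s → (1.95309,-2.64037) → (1.95,-2.64)
v2: (-1.5,-4.5) → rotate → (3.37624,3.33182) → ×s → (3.30590,3.26241) → (3.31,3.26)
v3: (4.5,0.5) → rotate → (-4.23807,1.59335) → ×s → (-4.14978,1.56015) → (-4.15,1.56)
v4: (1,1) → rotate → (-1.34457,-0.43832) → ×s → (-1.31656,-0.42919) → (-1.32,-0.43)

Cross-section at z=12.5: (1.95,-2.64) (3.31,3.26) (-4.15,1.56) (-1.32,-0.43)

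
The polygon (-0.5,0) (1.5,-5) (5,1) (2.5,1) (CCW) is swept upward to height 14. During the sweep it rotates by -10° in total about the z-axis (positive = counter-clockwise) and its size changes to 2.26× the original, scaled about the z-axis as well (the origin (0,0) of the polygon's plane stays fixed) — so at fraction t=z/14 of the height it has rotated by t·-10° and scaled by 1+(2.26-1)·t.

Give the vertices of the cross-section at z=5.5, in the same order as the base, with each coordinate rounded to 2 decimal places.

t = z/height = 5.5/14 = 0.392857
s = 1 + (scale-1)·z/height = 1 + (2.26-1)·5.5/14 = 1.495000
θ = twist·z/height = -10°·5.5/14 = -3.9286° = -0.068567 rad
cos θ = 0.997650, sin θ = -0.068513 (intermediates below are computed at full precision and shown rounded to 5 d.p.)
v1: (-0.5,0) → rotate → (-0.49883,0.03426) → ×s → (-0.74574,0.05121) → (-0.75,0.05)
v2: (1.5,-5) → rotate → (1.15391,-5.09102) → ×s → (1.72510,-7.61108) → (1.73,-7.61)
v3: (5,1) → rotate → (5.05676,0.65509) → ×s → (7.55986,0.97935) → (7.56,0.98)
v4: (2.5,1) → rotate → (2.56264,0.82637) → ×s → (3.83114,1.23542) → (3.83,1.24)

Cross-section at z=5.5: (-0.75,0.05) (1.73,-7.61) (7.56,0.98) (3.83,1.24)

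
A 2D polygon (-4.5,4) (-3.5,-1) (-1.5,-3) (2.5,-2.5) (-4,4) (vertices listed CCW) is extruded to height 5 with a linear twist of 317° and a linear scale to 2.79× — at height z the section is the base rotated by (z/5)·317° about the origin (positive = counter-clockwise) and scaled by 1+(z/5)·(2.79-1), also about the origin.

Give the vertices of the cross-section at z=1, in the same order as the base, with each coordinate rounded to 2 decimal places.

Cross-section at z=1: (-7.59,-3.03) (-0.91,-4.86) (2.73,-3.65) (4.56,1.52) (-7.29,-2.42)

t = z/height = 1/5 = 0.2
s = 1 + (scale-1)·z/height = 1 + (2.79-1)·1/5 = 1.358000
θ = twist·z/height = 317°·1/5 = 63.4000° = 1.106539 rad
cos θ = 0.447759, sin θ = 0.894154 (intermediates below are computed at full precision and shown rounded to 5 d.p.)
v1: (-4.5,4) → rotate → (-5.59153,-2.23266) → ×s → (-7.59330,-3.03195) → (-7.59,-3.03)
v2: (-3.5,-1) → rotate → (-0.67300,-3.57730) → ×s → (-0.91394,-4.85797) → (-0.91,-4.86)
v3: (-1.5,-3) → rotate → (2.01082,-2.68451) → ×s → (2.73070,-3.64556) → (2.73,-3.65)
v4: (2.5,-2.5) → rotate → (3.35478,1.11599) → ×s → (4.55580,1.51551) → (4.56,1.52)
v5: (-4,4) → rotate → (-5.36765,-1.78558) → ×s → (-7.28927,-2.42482) → (-7.29,-2.42)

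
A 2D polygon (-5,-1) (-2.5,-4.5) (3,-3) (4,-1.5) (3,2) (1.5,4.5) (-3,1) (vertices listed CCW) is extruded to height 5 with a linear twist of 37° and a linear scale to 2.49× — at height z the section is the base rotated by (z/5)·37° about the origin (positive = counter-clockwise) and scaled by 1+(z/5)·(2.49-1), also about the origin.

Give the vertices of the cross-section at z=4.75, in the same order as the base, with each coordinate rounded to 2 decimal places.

Cross-section at z=4.75: (-8.48,-8.93) (1.32,-12.36) (10.10,-1.75) (9.99,2.60) (3.14,8.12) (-3.30,10.97) (-7.32,-2.20)

t = z/height = 4.75/5 = 0.95
s = 1 + (scale-1)·z/height = 1 + (2.49-1)·4.75/5 = 2.415500
θ = twist·z/height = 37°·4.75/5 = 35.1500° = 0.613483 rad
cos θ = 0.817648, sin θ = 0.575719 (intermediates below are computed at full precision and shown rounded to 5 d.p.)
v1: (-5,-1) → rotate → (-3.51252,-3.69624) → ×s → (-8.48449,-8.92827) → (-8.48,-8.93)
v2: (-2.5,-4.5) → rotate → (0.54662,-5.11871) → ×s → (1.32035,-12.36425) → (1.32,-12.36)
v3: (3,-3) → rotate → (4.18010,-0.72579) → ×s → (10.09703,-1.75314) → (10.10,-1.75)
v4: (4,-1.5) → rotate → (4.13417,1.07640) → ×s → (9.98609,2.60006) → (9.99,2.60)
v5: (3,2) → rotate → (1.30150,3.36245) → ×s → (3.14378,8.12200) → (3.14,8.12)
v6: (1.5,4.5) → rotate → (-1.36426,4.54299) → ×s → (-3.29538,10.97360) → (-3.30,10.97)
v7: (-3,1) → rotate → (-3.02866,-0.90951) → ×s → (-7.31573,-2.19692) → (-7.32,-2.20)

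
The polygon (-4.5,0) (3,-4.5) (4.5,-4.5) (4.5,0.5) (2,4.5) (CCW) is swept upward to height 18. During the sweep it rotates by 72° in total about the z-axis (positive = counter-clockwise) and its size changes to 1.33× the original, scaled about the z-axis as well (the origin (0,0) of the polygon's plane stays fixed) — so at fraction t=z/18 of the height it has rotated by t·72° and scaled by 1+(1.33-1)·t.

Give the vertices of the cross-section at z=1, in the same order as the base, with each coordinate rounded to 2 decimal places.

Cross-section at z=1: (-4.57,-0.32) (3.37,-4.36) (4.89,-4.25) (4.54,0.83) (1.71,4.71)

t = z/height = 1/18 = 0.0555556
s = 1 + (scale-1)·z/height = 1 + (1.33-1)·1/18 = 1.018333
θ = twist·z/height = 72°·1/18 = 4.0000° = 0.069813 rad
cos θ = 0.997564, sin θ = 0.069756 (intermediates below are computed at full precision and shown rounded to 5 d.p.)
v1: (-4.5,0) → rotate → (-4.48904,-0.31390) → ×s → (-4.57134,-0.31966) → (-4.57,-0.32)
v2: (3,-4.5) → rotate → (3.30660,-4.27977) → ×s → (3.36722,-4.35823) → (3.37,-4.36)
v3: (4.5,-4.5) → rotate → (4.80294,-4.17513) → ×s → (4.89100,-4.25168) → (4.89,-4.25)
v4: (4.5,0.5) → rotate → (4.45416,0.81269) → ×s → (4.53582,0.82759) → (4.54,0.83)
v5: (2,4.5) → rotate → (1.68122,4.62855) → ×s → (1.71205,4.71341) → (1.71,4.71)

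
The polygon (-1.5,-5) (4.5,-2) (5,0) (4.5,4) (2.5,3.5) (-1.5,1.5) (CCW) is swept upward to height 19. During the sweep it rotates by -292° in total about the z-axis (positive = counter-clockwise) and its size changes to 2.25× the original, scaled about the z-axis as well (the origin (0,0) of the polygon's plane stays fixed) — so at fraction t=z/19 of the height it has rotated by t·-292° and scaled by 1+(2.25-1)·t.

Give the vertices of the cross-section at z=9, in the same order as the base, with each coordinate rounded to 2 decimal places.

t = z/height = 9/19 = 0.473684
s = 1 + (scale-1)·z/height = 1 + (2.25-1)·9/19 = 1.592105
θ = twist·z/height = -292°·9/19 = -138.3158° = -2.414066 rad
cos θ = -0.746821, sin θ = -0.665025 (intermediates below are computed at full precision and shown rounded to 5 d.p.)
v1: (-1.5,-5) → rotate → (-2.20489,4.73164) → ×s → (-3.51042,7.53328) → (-3.51,7.53)
v2: (4.5,-2) → rotate → (-4.69075,-1.49897) → ×s → (-7.46816,-2.38651) → (-7.47,-2.39)
v3: (5,0) → rotate → (-3.73411,-3.32512) → ×s → (-5.94509,-5.29395) → (-5.95,-5.29)
v4: (4.5,4) → rotate → (-0.70060,-5.97990) → ×s → (-1.11543,-9.52062) → (-1.12,-9.52)
v5: (2.5,3.5) → rotate → (0.46053,-4.27644) → ×s → (0.73322,-6.80854) → (0.73,-6.81)
v6: (-1.5,1.5) → rotate → (2.11777,-0.12270) → ×s → (3.37171,-0.19534) → (3.37,-0.20)

Cross-section at z=9: (-3.51,7.53) (-7.47,-2.39) (-5.95,-5.29) (-1.12,-9.52) (0.73,-6.81) (3.37,-0.20)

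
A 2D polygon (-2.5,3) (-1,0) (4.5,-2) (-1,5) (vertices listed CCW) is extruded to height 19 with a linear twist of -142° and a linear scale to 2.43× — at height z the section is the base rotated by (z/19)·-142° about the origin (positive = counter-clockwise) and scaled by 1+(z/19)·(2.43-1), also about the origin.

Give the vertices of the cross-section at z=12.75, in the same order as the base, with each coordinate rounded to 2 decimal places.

t = z/height = 12.75/19 = 0.671053
s = 1 + (scale-1)·z/height = 1 + (2.43-1)·12.75/19 = 1.959605
θ = twist·z/height = -142°·12.75/19 = -95.2895° = -1.663115 rad
cos θ = -0.092188, sin θ = -0.995742 (intermediates below are computed at full precision and shown rounded to 5 d.p.)
v1: (-2.5,3) → rotate → (3.21769,2.21279) → ×s → (6.30541,4.33620) → (6.31,4.34)
v2: (-1,0) → rotate → (0.09219,0.99574) → ×s → (0.18065,1.95126) → (0.18,1.95)
v3: (4.5,-2) → rotate → (-2.40633,-4.29646) → ×s → (-4.71545,-8.41937) → (-4.72,-8.42)
v4: (-1,5) → rotate → (5.07090,0.53480) → ×s → (9.93695,1.04800) → (9.94,1.05)

Cross-section at z=12.75: (6.31,4.34) (0.18,1.95) (-4.72,-8.42) (9.94,1.05)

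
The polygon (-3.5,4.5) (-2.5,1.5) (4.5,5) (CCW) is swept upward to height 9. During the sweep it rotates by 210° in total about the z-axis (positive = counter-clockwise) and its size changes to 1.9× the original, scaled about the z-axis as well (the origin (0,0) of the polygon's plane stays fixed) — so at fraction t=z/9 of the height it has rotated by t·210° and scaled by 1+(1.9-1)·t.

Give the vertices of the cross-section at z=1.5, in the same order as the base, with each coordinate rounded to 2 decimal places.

t = z/height = 1.5/9 = 0.166667
s = 1 + (scale-1)·z/height = 1 + (1.9-1)·1.5/9 = 1.150000
θ = twist·z/height = 210°·1.5/9 = 35.0000° = 0.610865 rad
cos θ = 0.819152, sin θ = 0.573576 (intermediates below are computed at full precision and shown rounded to 5 d.p.)
v1: (-3.5,4.5) → rotate → (-5.44813,1.67867) → ×s → (-6.26535,1.93047) → (-6.27,1.93)
v2: (-2.5,1.5) → rotate → (-2.90824,-0.20521) → ×s → (-3.34448,-0.23599) → (-3.34,-0.24)
v3: (4.5,5) → rotate → (0.81830,6.67685) → ×s → (0.94105,7.67838) → (0.94,7.68)

Cross-section at z=1.5: (-6.27,1.93) (-3.34,-0.24) (0.94,7.68)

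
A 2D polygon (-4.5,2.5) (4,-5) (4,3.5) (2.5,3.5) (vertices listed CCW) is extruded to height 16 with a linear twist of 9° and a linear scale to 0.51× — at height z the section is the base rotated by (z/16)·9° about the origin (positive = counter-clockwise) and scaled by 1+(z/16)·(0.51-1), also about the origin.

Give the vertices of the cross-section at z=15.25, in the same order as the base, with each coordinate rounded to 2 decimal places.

t = z/height = 15.25/16 = 0.953125
s = 1 + (scale-1)·z/height = 1 + (0.51-1)·15.25/16 = 0.532969
θ = twist·z/height = 9°·15.25/16 = 8.5781° = 0.149717 rad
cos θ = 0.988813, sin θ = 0.149158 (intermediates below are computed at full precision and shown rounded to 5 d.p.)
v1: (-4.5,2.5) → rotate → (-4.82255,1.80082) → ×s → (-2.57027,0.95978) → (-2.57,0.96)
v2: (4,-5) → rotate → (4.70104,-4.34744) → ×s → (2.50551,-2.31705) → (2.51,-2.32)
v3: (4,3.5) → rotate → (3.43320,4.05748) → ×s → (1.82979,2.16251) → (1.83,2.16)
v4: (2.5,3.5) → rotate → (1.94998,3.83374) → ×s → (1.03928,2.04326) → (1.04,2.04)

Cross-section at z=15.25: (-2.57,0.96) (2.51,-2.32) (1.83,2.16) (1.04,2.04)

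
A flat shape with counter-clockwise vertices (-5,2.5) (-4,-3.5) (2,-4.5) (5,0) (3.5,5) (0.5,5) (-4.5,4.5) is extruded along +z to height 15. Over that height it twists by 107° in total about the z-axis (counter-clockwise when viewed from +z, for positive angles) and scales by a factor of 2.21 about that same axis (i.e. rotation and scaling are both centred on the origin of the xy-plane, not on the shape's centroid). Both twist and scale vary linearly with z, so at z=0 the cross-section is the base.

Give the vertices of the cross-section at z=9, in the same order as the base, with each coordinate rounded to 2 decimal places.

t = z/height = 9/15 = 0.6
s = 1 + (scale-1)·z/height = 1 + (2.21-1)·9/15 = 1.726000
θ = twist·z/height = 107°·9/15 = 64.2000° = 1.120501 rad
cos θ = 0.435231, sin θ = 0.900319 (intermediates below are computed at full precision and shown rounded to 5 d.p.)
v1: (-5,2.5) → rotate → (-4.42695,-3.41352) → ×s → (-7.64092,-5.89173) → (-7.64,-5.89)
v2: (-4,-3.5) → rotate → (1.41019,-5.12458) → ×s → (2.43399,-8.84503) → (2.43,-8.85)
v3: (2,-4.5) → rotate → (4.92190,-0.15790) → ×s → (8.49519,-0.27254) → (8.50,-0.27)
v4: (5,0) → rotate → (2.17616,4.50159) → ×s → (3.75604,7.76975) → (3.76,7.77)
v5: (3.5,5) → rotate → (-2.97829,5.32727) → ×s → (-5.14052,9.19487) → (-5.14,9.19)
v6: (0.5,5) → rotate → (-4.28398,2.62631) → ×s → (-7.39415,4.53302) → (-7.39,4.53)
v7: (-4.5,4.5) → rotate → (-6.00997,-2.09289) → ×s → (-10.37322,-3.61234) → (-10.37,-3.61)

Cross-section at z=9: (-7.64,-5.89) (2.43,-8.85) (8.50,-0.27) (3.76,7.77) (-5.14,9.19) (-7.39,4.53) (-10.37,-3.61)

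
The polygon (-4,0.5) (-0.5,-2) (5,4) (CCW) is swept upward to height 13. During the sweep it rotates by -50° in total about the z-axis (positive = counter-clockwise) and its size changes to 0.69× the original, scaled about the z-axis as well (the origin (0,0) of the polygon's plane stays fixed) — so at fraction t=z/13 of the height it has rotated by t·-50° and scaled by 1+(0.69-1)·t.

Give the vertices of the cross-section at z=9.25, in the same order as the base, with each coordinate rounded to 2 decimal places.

t = z/height = 9.25/13 = 0.711538
s = 1 + (scale-1)·z/height = 1 + (0.69-1)·9.25/13 = 0.779423
θ = twist·z/height = -50°·9.25/13 = -35.5769° = -0.620934 rad
cos θ = 0.813335, sin θ = -0.581795 (intermediates below are computed at full precision and shown rounded to 5 d.p.)
v1: (-4,0.5) → rotate → (-2.96244,2.73385) → ×s → (-2.30900,2.13083) → (-2.31,2.13)
v2: (-0.5,-2) → rotate → (-1.57026,-1.33577) → ×s → (-1.22390,-1.04113) → (-1.22,-1.04)
v3: (5,4) → rotate → (6.39386,0.34436) → ×s → (4.98352,0.26840) → (4.98,0.27)

Cross-section at z=9.25: (-2.31,2.13) (-1.22,-1.04) (4.98,0.27)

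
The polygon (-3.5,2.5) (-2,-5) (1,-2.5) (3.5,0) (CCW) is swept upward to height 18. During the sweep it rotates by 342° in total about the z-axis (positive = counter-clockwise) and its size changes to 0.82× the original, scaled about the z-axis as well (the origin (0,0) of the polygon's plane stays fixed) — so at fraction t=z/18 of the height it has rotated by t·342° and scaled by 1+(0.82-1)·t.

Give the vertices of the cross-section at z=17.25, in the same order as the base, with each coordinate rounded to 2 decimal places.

Cross-section at z=17.25: (-1.35,3.30) (-3.61,-2.62) (-0.40,-2.19) (2.45,-1.55)

t = z/height = 17.25/18 = 0.958333
s = 1 + (scale-1)·z/height = 1 + (0.82-1)·17.25/18 = 0.827500
θ = twist·z/height = 342°·17.25/18 = 327.7500° = 5.720317 rad
cos θ = 0.845728, sin θ = -0.533615 (intermediates below are computed at full precision and shown rounded to 5 d.p.)
v1: (-3.5,2.5) → rotate → (-1.62601,3.98197) → ×s → (-1.34552,3.29508) → (-1.35,3.30)
v2: (-2,-5) → rotate → (-4.35953,-3.16141) → ×s → (-3.60751,-2.61607) → (-3.61,-2.62)
v3: (1,-2.5) → rotate → (-0.48831,-2.64793) → ×s → (-0.40408,-2.19117) → (-0.40,-2.19)
v4: (3.5,0) → rotate → (2.96005,-1.86765) → ×s → (2.44944,-1.54548) → (2.45,-1.55)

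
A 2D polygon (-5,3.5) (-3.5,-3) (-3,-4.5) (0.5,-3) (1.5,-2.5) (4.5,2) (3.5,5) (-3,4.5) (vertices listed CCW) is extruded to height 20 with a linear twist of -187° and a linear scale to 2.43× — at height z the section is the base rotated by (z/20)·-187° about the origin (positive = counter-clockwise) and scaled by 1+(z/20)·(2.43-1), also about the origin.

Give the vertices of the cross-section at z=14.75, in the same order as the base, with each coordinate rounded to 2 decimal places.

Cross-section at z=14.75: (12.44,1.55) (1.21,9.39) (-1.62,10.99) (-4.89,3.89) (-5.73,1.75) (-4.11,-9.25) (1.55,-12.44) (10.77,-2.73)

t = z/height = 14.75/20 = 0.7375
s = 1 + (scale-1)·z/height = 1 + (2.43-1)·14.75/20 = 2.054625
θ = twist·z/height = -187°·14.75/20 = -137.9125° = -2.407027 rad
cos θ = -0.742122, sin θ = -0.670265 (intermediates below are computed at full precision and shown rounded to 5 d.p.)
v1: (-5,3.5) → rotate → (6.05654,0.75390) → ×s → (12.44391,1.54897) → (12.44,1.55)
v2: (-3.5,-3) → rotate → (0.58663,4.57229) → ×s → (1.20531,9.39435) → (1.21,9.39)
v3: (-3,-4.5) → rotate → (-0.78983,5.35034) → ×s → (-1.62279,10.99295) → (-1.62,10.99)
v4: (0.5,-3) → rotate → (-2.38186,1.89123) → ×s → (-4.89382,3.88578) → (-4.89,3.89)
v5: (1.5,-2.5) → rotate → (-2.78884,0.84991) → ×s → (-5.73003,1.74624) → (-5.73,1.75)
v6: (4.5,2) → rotate → (-1.99902,-4.50044) → ×s → (-4.10724,-9.24671) → (-4.11,-9.25)
v7: (3.5,5) → rotate → (0.75390,-6.05654) → ×s → (1.54897,-12.44391) → (1.55,-12.44)
v8: (-3,4.5) → rotate → (5.24256,-1.32876) → ×s → (10.77149,-2.73009) → (10.77,-2.73)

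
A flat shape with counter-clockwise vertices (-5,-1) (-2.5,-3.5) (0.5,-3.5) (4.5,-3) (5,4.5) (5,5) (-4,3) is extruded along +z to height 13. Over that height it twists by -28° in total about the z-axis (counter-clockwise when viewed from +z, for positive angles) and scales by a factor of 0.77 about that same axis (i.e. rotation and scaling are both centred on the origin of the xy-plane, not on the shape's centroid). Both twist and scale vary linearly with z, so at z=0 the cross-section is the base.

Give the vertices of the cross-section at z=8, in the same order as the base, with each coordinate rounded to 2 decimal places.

Cross-section at z=8: (-4.35,0.45) (-2.94,-2.23) (-0.48,-3.00) (2.93,-3.60) (5.24,2.42) (5.37,2.83) (-2.52,3.48)

t = z/height = 8/13 = 0.615385
s = 1 + (scale-1)·z/height = 1 + (0.77-1)·8/13 = 0.858462
θ = twist·z/height = -28°·8/13 = -17.2308° = -0.300734 rad
cos θ = 0.955119, sin θ = -0.296221 (intermediates below are computed at full precision and shown rounded to 5 d.p.)
v1: (-5,-1) → rotate → (-5.07182,0.52599) → ×s → (-4.35396,0.45154) → (-4.35,0.45)
v2: (-2.5,-3.5) → rotate → (-3.42457,-2.60237) → ×s → (-2.93986,-2.23403) → (-2.94,-2.23)
v3: (0.5,-3.5) → rotate → (-0.55921,-3.49103) → ×s → (-0.48006,-2.99691) → (-0.48,-3.00)
v4: (4.5,-3) → rotate → (3.40937,-4.19835) → ×s → (2.92682,-3.60412) → (2.93,-3.60)
v5: (5,4.5) → rotate → (6.10859,2.81693) → ×s → (5.24399,2.41823) → (5.24,2.42)
v6: (5,5) → rotate → (6.25670,3.29449) → ×s → (5.37114,2.82819) → (5.37,2.83)
v7: (-4,3) → rotate → (-2.93181,4.05024) → ×s → (-2.51685,3.47698) → (-2.52,3.48)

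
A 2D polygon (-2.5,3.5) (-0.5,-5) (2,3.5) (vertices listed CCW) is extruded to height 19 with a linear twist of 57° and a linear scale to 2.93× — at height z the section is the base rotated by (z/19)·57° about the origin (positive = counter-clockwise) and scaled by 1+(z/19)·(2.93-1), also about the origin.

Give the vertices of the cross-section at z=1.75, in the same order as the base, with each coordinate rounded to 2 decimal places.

Cross-section at z=1.75: (-3.31,3.84) (-0.05,-5.92) (1.97,4.32)

t = z/height = 1.75/19 = 0.0921053
s = 1 + (scale-1)·z/height = 1 + (2.93-1)·1.75/19 = 1.177763
θ = twist·z/height = 57°·1.75/19 = 5.2500° = 0.091630 rad
cos θ = 0.995805, sin θ = 0.091502 (intermediates below are computed at full precision and shown rounded to 5 d.p.)
v1: (-2.5,3.5) → rotate → (-2.80977,3.25656) → ×s → (-3.30924,3.83546) → (-3.31,3.84)
v2: (-0.5,-5) → rotate → (-0.04039,-5.02478) → ×s → (-0.04758,-5.91800) → (-0.05,-5.92)
v3: (2,3.5) → rotate → (1.67135,3.66832) → ×s → (1.96846,4.32041) → (1.97,4.32)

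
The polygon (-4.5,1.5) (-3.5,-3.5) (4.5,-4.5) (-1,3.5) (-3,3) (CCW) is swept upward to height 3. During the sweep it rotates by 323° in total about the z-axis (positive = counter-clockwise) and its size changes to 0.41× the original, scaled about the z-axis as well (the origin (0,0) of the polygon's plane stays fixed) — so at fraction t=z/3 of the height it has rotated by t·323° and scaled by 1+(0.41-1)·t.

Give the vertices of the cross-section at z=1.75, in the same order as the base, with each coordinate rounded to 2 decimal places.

Cross-section at z=1.75: (3.06,-0.54) (1.93,2.61) (-3.35,2.49) (0.98,-2.17) (2.23,-1.66)

t = z/height = 1.75/3 = 0.583333
s = 1 + (scale-1)·z/height = 1 + (0.41-1)·1.75/3 = 0.655833
θ = twist·z/height = 323°·1.75/3 = 188.4167° = 3.288491 rad
cos θ = -0.989230, sin θ = -0.146371 (intermediates below are computed at full precision and shown rounded to 5 d.p.)
v1: (-4.5,1.5) → rotate → (4.67109,-0.82518) → ×s → (3.06346,-0.54118) → (3.06,-0.54)
v2: (-3.5,-3.5) → rotate → (2.95001,3.97460) → ×s → (1.93471,2.60668) → (1.93,2.61)
v3: (4.5,-4.5) → rotate → (-5.11020,3.79287) → ×s → (-3.35144,2.48749) → (-3.35,2.49)
v4: (-1,3.5) → rotate → (1.50153,-3.31593) → ×s → (0.98475,-2.17470) → (0.98,-2.17)
v5: (-3,3) → rotate → (3.40680,-2.52858) → ×s → (2.23429,-1.65833) → (2.23,-1.66)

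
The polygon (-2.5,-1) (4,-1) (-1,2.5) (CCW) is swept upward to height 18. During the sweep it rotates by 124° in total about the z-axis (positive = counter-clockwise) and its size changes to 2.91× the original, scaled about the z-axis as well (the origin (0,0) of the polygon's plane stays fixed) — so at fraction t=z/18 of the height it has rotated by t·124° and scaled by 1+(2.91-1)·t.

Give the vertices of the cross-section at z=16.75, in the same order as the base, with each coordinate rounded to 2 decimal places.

Cross-section at z=16.75: (5.49,-5.08) (-2.25,11.23) (-5.08,-5.49)

t = z/height = 16.75/18 = 0.930556
s = 1 + (scale-1)·z/height = 1 + (2.91-1)·16.75/18 = 2.777361
θ = twist·z/height = 124°·16.75/18 = 115.3889° = 2.013916 rad
cos θ = -0.428760, sin θ = 0.903418 (intermediates below are computed at full precision and shown rounded to 5 d.p.)
v1: (-2.5,-1) → rotate → (1.97532,-1.82979) → ×s → (5.48617,-5.08198) → (5.49,-5.08)
v2: (4,-1) → rotate → (-0.81162,4.04243) → ×s → (-2.25417,11.22730) → (-2.25,11.23)
v3: (-1,2.5) → rotate → (-1.82979,-1.97532) → ×s → (-5.08198,-5.48617) → (-5.08,-5.49)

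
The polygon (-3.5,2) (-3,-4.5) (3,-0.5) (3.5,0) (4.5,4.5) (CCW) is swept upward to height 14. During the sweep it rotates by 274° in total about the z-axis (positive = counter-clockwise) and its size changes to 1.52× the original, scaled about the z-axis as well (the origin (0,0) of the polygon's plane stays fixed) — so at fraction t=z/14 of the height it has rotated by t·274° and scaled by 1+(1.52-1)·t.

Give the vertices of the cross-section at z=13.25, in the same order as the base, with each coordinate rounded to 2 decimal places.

Cross-section at z=13.25: (3.90,4.58) (-5.77,5.64) (-1.56,-4.26) (-0.97,-5.13) (5.35,-7.84)

t = z/height = 13.25/14 = 0.946429
s = 1 + (scale-1)·z/height = 1 + (1.52-1)·13.25/14 = 1.492143
θ = twist·z/height = 274°·13.25/14 = 259.3214° = 4.526013 rad
cos θ = -0.185299, sin θ = -0.982682 (intermediates below are computed at full precision and shown rounded to 5 d.p.)
v1: (-3.5,2) → rotate → (2.61391,3.06879) → ×s → (3.90033,4.57907) → (3.90,4.58)
v2: (-3,-4.5) → rotate → (-3.86617,3.78189) → ×s → (-5.76888,5.64312) → (-5.77,5.64)
v3: (3,-0.5) → rotate → (-1.04724,-2.85540) → ×s → (-1.56263,-4.26066) → (-1.56,-4.26)
v4: (3.5,0) → rotate → (-0.64855,-3.43939) → ×s → (-0.96772,-5.13206) → (-0.97,-5.13)
v5: (4.5,4.5) → rotate → (3.58822,-5.25592) → ×s → (5.35414,-7.84258) → (5.35,-7.84)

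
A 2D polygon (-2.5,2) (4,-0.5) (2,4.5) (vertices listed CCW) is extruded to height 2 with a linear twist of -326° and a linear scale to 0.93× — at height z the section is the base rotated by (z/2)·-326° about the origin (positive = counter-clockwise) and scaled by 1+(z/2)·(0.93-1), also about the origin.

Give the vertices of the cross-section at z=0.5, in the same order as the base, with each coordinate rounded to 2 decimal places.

t = z/height = 0.5/2 = 0.25
s = 1 + (scale-1)·z/height = 1 + (0.93-1)·0.5/2 = 0.982500
θ = twist·z/height = -326°·0.5/2 = -81.5000° = -1.422443 rad
cos θ = 0.147809, sin θ = -0.989016 (intermediates below are computed at full precision and shown rounded to 5 d.p.)
v1: (-2.5,2) → rotate → (1.60851,2.76816) → ×s → (1.58036,2.71972) → (1.58,2.72)
v2: (4,-0.5) → rotate → (0.09673,-4.02997) → ×s → (0.09504,-3.95944) → (0.10,-3.96)
v3: (2,4.5) → rotate → (4.74619,-1.31289) → ×s → (4.66313,-1.28991) → (4.66,-1.29)

Cross-section at z=0.5: (1.58,2.72) (0.10,-3.96) (4.66,-1.29)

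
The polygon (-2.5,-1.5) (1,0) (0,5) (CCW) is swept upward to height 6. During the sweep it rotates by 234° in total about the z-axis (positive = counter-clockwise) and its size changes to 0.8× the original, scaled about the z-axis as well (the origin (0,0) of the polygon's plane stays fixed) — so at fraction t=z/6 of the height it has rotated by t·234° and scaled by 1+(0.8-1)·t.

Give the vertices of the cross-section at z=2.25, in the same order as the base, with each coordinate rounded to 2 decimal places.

t = z/height = 2.25/6 = 0.375
s = 1 + (scale-1)·z/height = 1 + (0.8-1)·2.25/6 = 0.925000
θ = twist·z/height = 234°·2.25/6 = 87.7500° = 1.531526 rad
cos θ = 0.039260, sin θ = 0.999229 (intermediates below are computed at full precision and shown rounded to 5 d.p.)
v1: (-2.5,-1.5) → rotate → (1.40069,-2.55696) → ×s → (1.29564,-2.36519) → (1.30,-2.37)
v2: (1,0) → rotate → (0.03926,0.99923) → ×s → (0.03632,0.92429) → (0.04,0.92)
v3: (0,5) → rotate → (-4.99615,0.19630) → ×s → (-4.62143,0.18158) → (-4.62,0.18)

Cross-section at z=2.25: (1.30,-2.37) (0.04,0.92) (-4.62,0.18)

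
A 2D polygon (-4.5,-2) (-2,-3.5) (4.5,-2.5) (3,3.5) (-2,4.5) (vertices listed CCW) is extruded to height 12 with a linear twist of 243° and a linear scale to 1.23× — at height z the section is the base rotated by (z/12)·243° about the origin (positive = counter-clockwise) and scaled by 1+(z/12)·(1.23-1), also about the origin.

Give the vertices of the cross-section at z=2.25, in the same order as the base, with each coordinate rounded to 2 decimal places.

t = z/height = 2.25/12 = 0.1875
s = 1 + (scale-1)·z/height = 1 + (1.23-1)·2.25/12 = 1.043125
θ = twist·z/height = 243°·2.25/12 = 45.5625° = 0.795216 rad
cos θ = 0.700131, sin θ = 0.714015 (intermediates below are computed at full precision and shown rounded to 5 d.p.)
v1: (-4.5,-2) → rotate → (-1.72256,-4.61333) → ×s → (-1.79684,-4.81228) → (-1.80,-4.81)
v2: (-2,-3.5) → rotate → (1.09879,-3.87849) → ×s → (1.14617,-4.04575) → (1.15,-4.05)
v3: (4.5,-2.5) → rotate → (4.93563,1.46274) → ×s → (5.14847,1.52582) → (5.15,1.53)
v4: (3,3.5) → rotate → (-0.39866,4.59250) → ×s → (-0.41585,4.79055) → (-0.42,4.79)
v5: (-2,4.5) → rotate → (-4.61333,1.72256) → ×s → (-4.81228,1.79684) → (-4.81,1.80)

Cross-section at z=2.25: (-1.80,-4.81) (1.15,-4.05) (5.15,1.53) (-0.42,4.79) (-4.81,1.80)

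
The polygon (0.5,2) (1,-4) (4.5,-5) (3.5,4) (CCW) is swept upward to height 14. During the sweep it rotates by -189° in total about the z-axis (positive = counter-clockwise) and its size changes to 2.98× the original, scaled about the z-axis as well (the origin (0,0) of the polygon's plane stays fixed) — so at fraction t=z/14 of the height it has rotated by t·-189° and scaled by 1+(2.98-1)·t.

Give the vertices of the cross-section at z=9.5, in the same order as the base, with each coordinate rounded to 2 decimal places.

t = z/height = 9.5/14 = 0.678571
s = 1 + (scale-1)·z/height = 1 + (2.98-1)·9.5/14 = 2.343571
θ = twist·z/height = -189°·9.5/14 = -128.2500° = -2.238385 rad
cos θ = -0.619094, sin θ = -0.785317 (intermediates below are computed at full precision and shown rounded to 5 d.p.)
v1: (0.5,2) → rotate → (1.26109,-1.63085) → ×s → (2.95545,-3.82200) → (2.96,-3.82)
v2: (1,-4) → rotate → (-3.76036,1.69106) → ×s → (-8.81268,3.96312) → (-8.81,3.96)
v3: (4.5,-5) → rotate → (-6.71251,-0.43846) → ×s → (-15.73124,-1.02755) → (-15.73,-1.03)
v4: (3.5,4) → rotate → (0.97444,-5.22499) → ×s → (2.28367,-12.24513) → (2.28,-12.25)

Cross-section at z=9.5: (2.96,-3.82) (-8.81,3.96) (-15.73,-1.03) (2.28,-12.25)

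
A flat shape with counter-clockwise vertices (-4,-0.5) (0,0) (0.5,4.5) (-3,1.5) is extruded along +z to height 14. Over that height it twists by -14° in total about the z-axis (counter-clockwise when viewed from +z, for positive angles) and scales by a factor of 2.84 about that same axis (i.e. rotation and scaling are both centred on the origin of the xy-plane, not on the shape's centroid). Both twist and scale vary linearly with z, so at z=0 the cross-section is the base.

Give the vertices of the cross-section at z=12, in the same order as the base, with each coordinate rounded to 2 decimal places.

Cross-section at z=12: (-10.35,0.88) (0.00,0.00) (3.67,11.08) (-6.76,5.39)

t = z/height = 12/14 = 0.857143
s = 1 + (scale-1)·z/height = 1 + (2.84-1)·12/14 = 2.577143
θ = twist·z/height = -14°·12/14 = -12.0000° = -0.209440 rad
cos θ = 0.978148, sin θ = -0.207912 (intermediates below are computed at full precision and shown rounded to 5 d.p.)
v1: (-4,-0.5) → rotate → (-4.01655,0.34257) → ×s → (-10.35121,0.88286) → (-10.35,0.88)
v2: (0,0) → rotate → (0.00000,0.00000) → ×s → (0.00000,0.00000) → (0.00,0.00)
v3: (0.5,4.5) → rotate → (1.42468,4.29771) → ×s → (3.67159,11.07581) → (3.67,11.08)
v4: (-3,1.5) → rotate → (-2.62258,2.09096) → ×s → (-6.75875,5.38869) → (-6.76,5.39)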